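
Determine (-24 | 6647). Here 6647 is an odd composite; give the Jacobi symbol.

First reduce: -24 ≡ 6623 (mod 6647).
Reciprocity: 6623 ≡ 3 and 6647 ≡ 3 (mod 4), so (6623/6647) = −(6647/6623).
Reduce top mod 6623: now compute (24/6623).
Pull out 2^3: since 6623 ≡ 7 (mod 8), (2/6623) = +1, so (2/6623)^3 = +1.
Reciprocity: 3 ≡ 3 and 6623 ≡ 3 (mod 4), so (3/6623) = −(6623/3).
Reduce top mod 3: now compute (2/3).
Pull out 2: since 3 ≡ 3 (mod 8), (2/3) = -1.
Reached (1/3) = 1. Collecting the sign flips along the way, the symbol is -1.

-1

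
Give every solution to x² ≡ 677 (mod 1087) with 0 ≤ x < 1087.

42, 1045

Since 1087 ≡ 3 (mod 4), a square root of 677 is 677^((1087+1)/4) = 677^272 mod 1087.
Repeated squaring: 677^2≡702, 677^4≡393, 677^8≡95, 677^16≡329, 677^32≡628, 677^64≡890, 677^128≡764, 677^256≡1064 (mod 1087).
677^272 = 677^(256+16) ≡ 42 (mod 1087).
Check: 42² = 1764 ≡ 677 (mod 1087). The two roots are 42 and 1045.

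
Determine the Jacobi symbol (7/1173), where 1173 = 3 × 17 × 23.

1

Reciprocity: 7 ≡ 3 and 1173 ≡ 1 (mod 4), so (7/1173) = +(1173/7).
Reduce top mod 7: now compute (4/7).
Pull out 2^2: since 7 ≡ 7 (mod 8), (2/7) = +1, so (2/7)^2 = +1.
Reached (1/7) = 1. Collecting the sign flips along the way, the symbol is +1.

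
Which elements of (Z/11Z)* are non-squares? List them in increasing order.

2,6,7,8,10

Square k = 1,…,5 (k and 11−k give the same square):
1²=1, 2²=4, 3²=9, 4²≡5, 5²≡3 (mod 11).
The residues are {1, 3, 4, 5, 9}; the non-residues are the remaining 5 nonzero classes.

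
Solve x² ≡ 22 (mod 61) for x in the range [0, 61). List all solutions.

61 ≡ 1 (mod 4), so we find a root by search.
Trying successive values, 12² = 144 ≡ 22 (mod 61). The other root is 61 − 12 = 49.

12, 49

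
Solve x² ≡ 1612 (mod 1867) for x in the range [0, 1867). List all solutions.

Since 1867 ≡ 3 (mod 4), a square root of 1612 is 1612^((1867+1)/4) = 1612^467 mod 1867.
Repeated squaring: 1612^2≡1547, 1612^4≡1582, 1612^8≡944, 1612^16≡577, 1612^32≡603, 1612^64≡1411, 1612^128≡699, 1612^256≡1314 (mod 1867).
1612^467 = 1612^(256+128+64+16+2+1) ≡ 1410 (mod 1867).
Check: 1410² = 1988100 ≡ 1612 (mod 1867). The two roots are 457 and 1410.

457, 1410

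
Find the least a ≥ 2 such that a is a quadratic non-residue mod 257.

3

(2/257) = +1, so 2 is a residue.
(3/257) = −1, so 3 is the smallest positive non-residue mod 257.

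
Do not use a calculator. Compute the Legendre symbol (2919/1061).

Euler's criterion: (2919/1061) ≡ 797^530 (mod 1061).
797^2 ≡ 731 (mod 1061)
797^4 ≡ 678 (mod 1061)
797^8 ≡ 271 (mod 1061)
797^16 ≡ 232 (mod 1061)
797^32 ≡ 774 (mod 1061)
797^64 ≡ 672 (mod 1061)
797^128 ≡ 659 (mod 1061)
797^256 ≡ 332 (mod 1061)
797^512 ≡ 941 (mod 1061)
797^530 = 797^(512+16+2) ≡ 1 (mod 1061).
Result is 1, so (2919/1061) = 1.

1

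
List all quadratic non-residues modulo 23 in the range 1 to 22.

5 7 10 11 14 15 17 19 20 21 22

Square k = 1,…,11 (k and 23−k give the same square):
1²=1, 2²=4, 3²=9, 4²=16, 5²≡2, 6²≡13, 7²≡3, 8²≡18, 9²≡12, 10²≡8, 11²≡6 (mod 23).
The residues are {1, 2, 3, 4, 6, 8, 9, 12, 13, 16, 18}; the non-residues are the remaining 11 nonzero classes.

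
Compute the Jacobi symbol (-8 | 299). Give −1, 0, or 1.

1

First reduce: -8 ≡ 291 (mod 299).
Reciprocity: 291 ≡ 3 and 299 ≡ 3 (mod 4), so (291/299) = −(299/291).
Reduce top mod 291: now compute (8/291).
Pull out 2^3: since 291 ≡ 3 (mod 8), (2/291) = -1, so (2/291)^3 = -1.
Reached (1/291) = 1. Collecting the sign flips along the way, the symbol is +1.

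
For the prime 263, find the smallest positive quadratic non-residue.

5

(2/263) = +1, so 2 is a residue.
(3/263) = +1, so 3 is a residue.
(4/263) = +1, so 4 is a residue.
(5/263) = −1, so 5 is the smallest positive non-residue mod 263.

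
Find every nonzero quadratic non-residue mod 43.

Square k = 1,…,21 (k and 43−k give the same square):
1²=1, 2²=4, 3²=9, 4²=16, 5²=25, 6²=36, 7²≡6, 8²≡21, 9²≡38, 10²≡14, 11²≡35, 12²≡15, 13²≡40, 14²≡24, 15²≡10, 16²≡41, 17²≡31, 18²≡23, 19²≡17, 20²≡13, 21²≡11 (mod 43).
The residues are {1, 4, 6, 9, 10, 11, 13, 14, 15, 16, 17, 21, 23, 24, 25, 31, 35, 36, 38, 40, 41}; the non-residues are the remaining 21 nonzero classes.

2,3,5,7,8,12,18,19,20,22,26,27,28,29,30,32,33,34,37,39,42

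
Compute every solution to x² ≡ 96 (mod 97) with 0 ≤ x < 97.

97 ≡ 1 (mod 4), so we find a root by search.
Trying successive values, 22² = 484 ≡ 96 (mod 97). The other root is 97 − 22 = 75.

22, 75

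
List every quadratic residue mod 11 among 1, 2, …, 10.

Square k = 1,…,5 (k and 11−k give the same square):
1²=1, 2²=4, 3²=9, 4²≡5, 5²≡3 (mod 11).
So the quadratic residues mod 11 are {1, 3, 4, 5, 9}.

1,3,4,5,9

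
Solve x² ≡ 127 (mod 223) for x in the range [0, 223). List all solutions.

Since 223 ≡ 3 (mod 4), a square root of 127 is 127^((223+1)/4) = 127^56 mod 223.
Repeated squaring: 127^2≡73, 127^4≡200, 127^8≡83, 127^16≡199, 127^32≡130 (mod 223).
127^56 = 127^(32+16+8) ≡ 166 (mod 223).
Check: 166² = 27556 ≡ 127 (mod 223). The two roots are 57 and 166.

57, 166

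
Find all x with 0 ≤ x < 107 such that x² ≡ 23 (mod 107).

39, 68

Since 107 ≡ 3 (mod 4), a square root of 23 is 23^((107+1)/4) = 23^27 mod 107.
Repeated squaring: 23^2≡101, 23^4≡36, 23^8≡12, 23^16≡37 (mod 107).
23^27 = 23^(16+8+2+1) ≡ 39 (mod 107).
Check: 39² = 1521 ≡ 23 (mod 107). The two roots are 39 and 68.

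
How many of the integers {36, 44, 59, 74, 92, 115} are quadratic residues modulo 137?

(36/137) = +1 → QR.
(44/137) = +1 → QR.
(59/137) = +1 → QR.
(74/137) = +1 → QR.
(92/137) = -1 → non-residue.
(115/137) = +1 → QR.
Total quadratic residues among the 6: 5.

5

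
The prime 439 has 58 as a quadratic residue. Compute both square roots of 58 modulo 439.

136, 303

Since 439 ≡ 3 (mod 4), a square root of 58 is 58^((439+1)/4) = 58^110 mod 439.
Repeated squaring: 58^2≡291, 58^4≡393, 58^8≡360, 58^16≡95, 58^32≡245, 58^64≡321 (mod 439).
58^110 = 58^(64+32+8+4+2) ≡ 303 (mod 439).
Check: 303² = 91809 ≡ 58 (mod 439). The two roots are 136 and 303.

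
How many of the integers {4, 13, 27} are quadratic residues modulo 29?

2

(4/29) = +1 → QR.
(13/29) = +1 → QR.
(27/29) = -1 → non-residue.
Total quadratic residues among the 3: 2.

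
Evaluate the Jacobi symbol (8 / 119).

Pull out 2^3: since 119 ≡ 7 (mod 8), (2/119) = +1, so (2/119)^3 = +1.
Reached (1/119) = 1. Collecting the sign flips along the way, the symbol is +1.

1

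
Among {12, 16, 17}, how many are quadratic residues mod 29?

1

(12/29) = -1 → non-residue.
(16/29) = +1 → QR.
(17/29) = -1 → non-residue.
Total quadratic residues among the 3: 1.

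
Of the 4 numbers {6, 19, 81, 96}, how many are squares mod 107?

2

(6/107) = -1 → non-residue.
(19/107) = +1 → QR.
(81/107) = +1 → QR.
(96/107) = -1 → non-residue.
Total quadratic residues among the 4: 2.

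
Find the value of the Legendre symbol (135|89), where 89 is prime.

-1

Euler's criterion: (135/89) ≡ 46^44 (mod 89).
46^2 ≡ 69 (mod 89)
46^4 ≡ 44 (mod 89)
46^8 ≡ 67 (mod 89)
46^16 ≡ 39 (mod 89)
46^32 ≡ 8 (mod 89)
46^44 = 46^(32+8+4) ≡ 88 (mod 89).
Result is 88 ≡ −1, so (135/89) = −1.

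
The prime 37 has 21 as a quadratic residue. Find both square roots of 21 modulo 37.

13, 24

37 ≡ 1 (mod 4), so we find a root by search.
Trying successive values, 13² = 169 ≡ 21 (mod 37). The other root is 37 − 13 = 24.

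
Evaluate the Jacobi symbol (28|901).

-1

Pull out 2^2: since 901 ≡ 5 (mod 8), (2/901) = -1, so (2/901)^2 = +1.
Reciprocity: 7 ≡ 3 and 901 ≡ 1 (mod 4), so (7/901) = +(901/7).
Reduce top mod 7: now compute (5/7).
Reciprocity: 5 ≡ 1 and 7 ≡ 3 (mod 4), so (5/7) = +(7/5).
Reduce top mod 5: now compute (2/5).
Pull out 2: since 5 ≡ 5 (mod 8), (2/5) = -1.
Reached (1/5) = 1. Collecting the sign flips along the way, the symbol is -1.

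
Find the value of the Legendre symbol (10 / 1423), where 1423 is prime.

-1

Pull out 2: since 1423 ≡ 7 (mod 8), (2/1423) = +1.
Reciprocity: 5 ≡ 1 and 1423 ≡ 3 (mod 4), so (5/1423) = +(1423/5).
Reduce top mod 5: now compute (3/5).
Reciprocity: 3 ≡ 3 and 5 ≡ 1 (mod 4), so (3/5) = +(5/3).
Reduce top mod 3: now compute (2/3).
Pull out 2: since 3 ≡ 3 (mod 8), (2/3) = -1.
Reached (1/3) = 1. Collecting the sign flips along the way, the symbol is -1.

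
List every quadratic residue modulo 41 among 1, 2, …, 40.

1,2,4,5,8,9,10,16,18,20,21,23,25,31,32,33,36,37,39,40

Square k = 1,…,20 (k and 41−k give the same square):
1²=1, 2²=4, 3²=9, 4²=16, 5²=25, 6²=36, 7²≡8, 8²≡23, 9²≡40, 10²≡18, 11²≡39, 12²≡21, 13²≡5, 14²≡32, 15²≡20, 16²≡10, 17²≡2, 18²≡37, 19²≡33, 20²≡31 (mod 41).
So the quadratic residues mod 41 are {1, 2, 4, 5, 8, 9, 10, 16, 18, 20, 21, 23, 25, 31, 32, 33, 36, 37, 39, 40}.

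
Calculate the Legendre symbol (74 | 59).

1

Euler's criterion: (74/59) ≡ 15^29 (mod 59).
15^2 ≡ 48 (mod 59)
15^4 ≡ 3 (mod 59)
15^8 ≡ 9 (mod 59)
15^16 ≡ 22 (mod 59)
15^29 = 15^(16+8+4+1) ≡ 1 (mod 59).
Result is 1, so (74/59) = 1.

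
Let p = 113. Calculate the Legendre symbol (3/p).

-1

Euler's criterion: (3/113) ≡ 3^56 (mod 113).
3^2 ≡ 9 (mod 113)
3^4 ≡ 81 (mod 113)
3^8 ≡ 7 (mod 113)
3^16 ≡ 49 (mod 113)
3^32 ≡ 28 (mod 113)
3^56 = 3^(32+16+8) ≡ 112 (mod 113).
Result is 112 ≡ −1, so (3/113) = −1.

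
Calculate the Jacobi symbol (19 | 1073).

1

Reciprocity: 19 ≡ 3 and 1073 ≡ 1 (mod 4), so (19/1073) = +(1073/19).
Reduce top mod 19: now compute (9/19).
Reciprocity: 9 ≡ 1 and 19 ≡ 3 (mod 4), so (9/19) = +(19/9).
Reduce top mod 9: now compute (1/9).
Reached (1/9) = 1. Collecting the sign flips along the way, the symbol is +1.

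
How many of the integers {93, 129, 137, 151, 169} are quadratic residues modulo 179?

4

(93/179) = +1 → QR.
(129/179) = +1 → QR.
(137/179) = -1 → non-residue.
(151/179) = +1 → QR.
(169/179) = +1 → QR.
Total quadratic residues among the 5: 4.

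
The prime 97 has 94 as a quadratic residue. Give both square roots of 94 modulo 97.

26, 71

97 ≡ 1 (mod 4), so we find a root by search.
Trying successive values, 26² = 676 ≡ 94 (mod 97). The other root is 97 − 26 = 71.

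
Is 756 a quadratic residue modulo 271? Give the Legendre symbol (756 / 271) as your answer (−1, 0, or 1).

-1

First reduce: 756 ≡ 214 (mod 271).
Pull out 2: since 271 ≡ 7 (mod 8), (2/271) = +1.
Reciprocity: 107 ≡ 3 and 271 ≡ 3 (mod 4), so (107/271) = −(271/107).
Reduce top mod 107: now compute (57/107).
Reciprocity: 57 ≡ 1 and 107 ≡ 3 (mod 4), so (57/107) = +(107/57).
Reduce top mod 57: now compute (50/57).
Pull out 2: since 57 ≡ 1 (mod 8), (2/57) = +1.
Reciprocity: 25 ≡ 1 and 57 ≡ 1 (mod 4), so (25/57) = +(57/25).
Reduce top mod 25: now compute (7/25).
Reciprocity: 7 ≡ 3 and 25 ≡ 1 (mod 4), so (7/25) = +(25/7).
Reduce top mod 7: now compute (4/7).
Pull out 2^2: since 7 ≡ 7 (mod 8), (2/7) = +1, so (2/7)^2 = +1.
Reached (1/7) = 1. Collecting the sign flips along the way, the symbol is -1.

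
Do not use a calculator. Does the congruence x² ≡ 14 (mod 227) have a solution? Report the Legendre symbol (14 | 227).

Euler's criterion: (14/227) ≡ 14^113 (mod 227).
14^2 ≡ 196 (mod 227)
14^4 ≡ 53 (mod 227)
14^8 ≡ 85 (mod 227)
14^16 ≡ 188 (mod 227)
14^32 ≡ 159 (mod 227)
14^64 ≡ 84 (mod 227)
14^113 = 14^(64+32+16+1) ≡ 226 (mod 227).
Result is 226 ≡ −1, so (14/227) = −1.

-1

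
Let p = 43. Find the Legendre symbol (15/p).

1

Euler's criterion: (15/43) ≡ 15^21 (mod 43).
15^2 ≡ 10 (mod 43)
15^4 ≡ 14 (mod 43)
15^8 ≡ 24 (mod 43)
15^16 ≡ 17 (mod 43)
15^21 = 15^(16+4+1) ≡ 1 (mod 43).
Result is 1, so (15/43) = 1.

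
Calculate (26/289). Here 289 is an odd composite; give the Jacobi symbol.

Pull out 2: since 289 ≡ 1 (mod 8), (2/289) = +1.
Reciprocity: 13 ≡ 1 and 289 ≡ 1 (mod 4), so (13/289) = +(289/13).
Reduce top mod 13: now compute (3/13).
Reciprocity: 3 ≡ 3 and 13 ≡ 1 (mod 4), so (3/13) = +(13/3).
Reduce top mod 3: now compute (1/3).
Reached (1/3) = 1. Collecting the sign flips along the way, the symbol is +1.

1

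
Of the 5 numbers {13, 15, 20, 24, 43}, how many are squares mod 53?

(13/53) = +1 → QR.
(15/53) = +1 → QR.
(20/53) = -1 → non-residue.
(24/53) = +1 → QR.
(43/53) = +1 → QR.
Total quadratic residues among the 5: 4.

4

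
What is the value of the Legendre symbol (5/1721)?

1

Reciprocity: 5 ≡ 1 and 1721 ≡ 1 (mod 4), so (5/1721) = +(1721/5).
Reduce top mod 5: now compute (1/5).
Reached (1/5) = 1. Collecting the sign flips along the way, the symbol is +1.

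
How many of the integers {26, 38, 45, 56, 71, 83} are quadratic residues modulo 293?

(26/293) = +1 → QR.
(38/293) = +1 → QR.
(45/293) = -1 → non-residue.
(56/293) = +1 → QR.
(71/293) = +1 → QR.
(83/293) = +1 → QR.
Total quadratic residues among the 6: 5.

5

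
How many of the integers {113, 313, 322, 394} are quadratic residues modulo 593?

(113/593) = +1 → QR.
(313/593) = +1 → QR.
(322/593) = -1 → non-residue.
(394/593) = -1 → non-residue.
Total quadratic residues among the 4: 2.

2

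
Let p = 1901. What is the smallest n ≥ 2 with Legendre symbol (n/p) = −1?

2

(2/1901) = −1, so 2 is the smallest positive non-residue mod 1901.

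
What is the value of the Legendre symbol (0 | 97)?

0

Top reduces to 0: gcd > 1, so the symbol is 0.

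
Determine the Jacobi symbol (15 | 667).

Reciprocity: 15 ≡ 3 and 667 ≡ 3 (mod 4), so (15/667) = −(667/15).
Reduce top mod 15: now compute (7/15).
Reciprocity: 7 ≡ 3 and 15 ≡ 3 (mod 4), so (7/15) = −(15/7).
Reduce top mod 7: now compute (1/7).
Reached (1/7) = 1. Collecting the sign flips along the way, the symbol is +1.

1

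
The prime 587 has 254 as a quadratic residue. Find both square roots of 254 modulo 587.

Since 587 ≡ 3 (mod 4), a square root of 254 is 254^((587+1)/4) = 254^147 mod 587.
Repeated squaring: 254^2≡533, 254^4≡568, 254^8≡361, 254^16≡7, 254^32≡49, 254^64≡53, 254^128≡461 (mod 587).
254^147 = 254^(128+16+2+1) ≡ 29 (mod 587).
Check: 29² = 841 ≡ 254 (mod 587). The two roots are 29 and 558.

29, 558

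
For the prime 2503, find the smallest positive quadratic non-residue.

(2/2503) = +1, so 2 is a residue.
(3/2503) = −1, so 3 is the smallest positive non-residue mod 2503.

3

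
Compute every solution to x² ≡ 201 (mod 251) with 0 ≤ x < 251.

47, 204

Since 251 ≡ 3 (mod 4), a square root of 201 is 201^((251+1)/4) = 201^63 mod 251.
Repeated squaring: 201^2≡241, 201^4≡100, 201^8≡211, 201^16≡94, 201^32≡51 (mod 251).
201^63 = 201^(32+16+8+4+2+1) ≡ 204 (mod 251).
Check: 204² = 41616 ≡ 201 (mod 251). The two roots are 47 and 204.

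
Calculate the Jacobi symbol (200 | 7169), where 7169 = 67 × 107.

1

Pull out 2^3: since 7169 ≡ 1 (mod 8), (2/7169) = +1, so (2/7169)^3 = +1.
Reciprocity: 25 ≡ 1 and 7169 ≡ 1 (mod 4), so (25/7169) = +(7169/25).
Reduce top mod 25: now compute (19/25).
Reciprocity: 19 ≡ 3 and 25 ≡ 1 (mod 4), so (19/25) = +(25/19).
Reduce top mod 19: now compute (6/19).
Pull out 2: since 19 ≡ 3 (mod 8), (2/19) = -1.
Reciprocity: 3 ≡ 3 and 19 ≡ 3 (mod 4), so (3/19) = −(19/3).
Reduce top mod 3: now compute (1/3).
Reached (1/3) = 1. Collecting the sign flips along the way, the symbol is +1.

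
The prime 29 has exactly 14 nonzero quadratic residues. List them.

Square k = 1,…,14 (k and 29−k give the same square):
1²=1, 2²=4, 3²=9, 4²=16, 5²=25, 6²≡7, 7²≡20, 8²≡6, 9²≡23, 10²≡13, 11²≡5, 12²≡28, 13²≡24, 14²≡22 (mod 29).
So the quadratic residues mod 29 are {1, 4, 5, 6, 7, 9, 13, 16, 20, 22, 23, 24, 25, 28}.

1, 4, 5, 6, 7, 9, 13, 16, 20, 22, 23, 24, 25, 28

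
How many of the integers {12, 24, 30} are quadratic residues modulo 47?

2

(12/47) = +1 → QR.
(24/47) = +1 → QR.
(30/47) = -1 → non-residue.
Total quadratic residues among the 3: 2.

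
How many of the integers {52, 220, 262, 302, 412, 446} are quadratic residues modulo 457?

3

(52/457) = -1 → non-residue.
(220/457) = +1 → QR.
(262/457) = +1 → QR.
(302/457) = +1 → QR.
(412/457) = -1 → non-residue.
(446/457) = -1 → non-residue.
Total quadratic residues among the 6: 3.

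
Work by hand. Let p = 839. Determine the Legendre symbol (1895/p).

First reduce: 1895 ≡ 217 (mod 839).
Reciprocity: 217 ≡ 1 and 839 ≡ 3 (mod 4), so (217/839) = +(839/217).
Reduce top mod 217: now compute (188/217).
Pull out 2^2: since 217 ≡ 1 (mod 8), (2/217) = +1, so (2/217)^2 = +1.
Reciprocity: 47 ≡ 3 and 217 ≡ 1 (mod 4), so (47/217) = +(217/47).
Reduce top mod 47: now compute (29/47).
Reciprocity: 29 ≡ 1 and 47 ≡ 3 (mod 4), so (29/47) = +(47/29).
Reduce top mod 29: now compute (18/29).
Pull out 2: since 29 ≡ 5 (mod 8), (2/29) = -1.
Reciprocity: 9 ≡ 1 and 29 ≡ 1 (mod 4), so (9/29) = +(29/9).
Reduce top mod 9: now compute (2/9).
Pull out 2: since 9 ≡ 1 (mod 8), (2/9) = +1.
Reached (1/9) = 1. Collecting the sign flips along the way, the symbol is -1.

-1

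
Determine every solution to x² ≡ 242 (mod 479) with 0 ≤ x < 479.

141, 338

Since 479 ≡ 3 (mod 4), a square root of 242 is 242^((479+1)/4) = 242^120 mod 479.
Repeated squaring: 242^2≡126, 242^4≡69, 242^8≡450, 242^16≡362, 242^32≡277, 242^64≡89 (mod 479).
242^120 = 242^(64+32+16+8) ≡ 338 (mod 479).
Check: 338² = 114244 ≡ 242 (mod 479). The two roots are 141 and 338.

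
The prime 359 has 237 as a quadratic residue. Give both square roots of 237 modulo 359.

Since 359 ≡ 3 (mod 4), a square root of 237 is 237^((359+1)/4) = 237^90 mod 359.
Repeated squaring: 237^2≡165, 237^4≡300, 237^8≡250, 237^16≡34, 237^32≡79, 237^64≡138 (mod 359).
237^90 = 237^(64+16+8+2) ≡ 202 (mod 359).
Check: 202² = 40804 ≡ 237 (mod 359). The two roots are 157 and 202.

157, 202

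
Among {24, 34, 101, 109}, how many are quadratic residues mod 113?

1

(24/113) = -1 → non-residue.
(34/113) = -1 → non-residue.
(101/113) = -1 → non-residue.
(109/113) = +1 → QR.
Total quadratic residues among the 4: 1.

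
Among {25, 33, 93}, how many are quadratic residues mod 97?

(25/97) = +1 → QR.
(33/97) = +1 → QR.
(93/97) = +1 → QR.
Total quadratic residues among the 3: 3.

3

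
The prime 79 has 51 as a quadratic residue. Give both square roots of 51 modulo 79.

29, 50

Since 79 ≡ 3 (mod 4), a square root of 51 is 51^((79+1)/4) = 51^20 mod 79.
Repeated squaring: 51^2≡73, 51^4≡36, 51^8≡32, 51^16≡76 (mod 79).
51^20 = 51^(16+4) ≡ 50 (mod 79).
Check: 50² = 2500 ≡ 51 (mod 79). The two roots are 29 and 50.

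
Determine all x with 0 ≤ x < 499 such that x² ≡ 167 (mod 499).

243, 256

Since 499 ≡ 3 (mod 4), a square root of 167 is 167^((499+1)/4) = 167^125 mod 499.
Repeated squaring: 167^2≡444, 167^4≡31, 167^8≡462, 167^16≡371, 167^32≡416, 167^64≡402 (mod 499).
167^125 = 167^(64+32+16+8+4+1) ≡ 256 (mod 499).
Check: 256² = 65536 ≡ 167 (mod 499). The two roots are 243 and 256.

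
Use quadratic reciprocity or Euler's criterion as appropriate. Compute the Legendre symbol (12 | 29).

-1

Pull out 2^2: since 29 ≡ 5 (mod 8), (2/29) = -1, so (2/29)^2 = +1.
Reciprocity: 3 ≡ 3 and 29 ≡ 1 (mod 4), so (3/29) = +(29/3).
Reduce top mod 3: now compute (2/3).
Pull out 2: since 3 ≡ 3 (mod 8), (2/3) = -1.
Reached (1/3) = 1. Collecting the sign flips along the way, the symbol is -1.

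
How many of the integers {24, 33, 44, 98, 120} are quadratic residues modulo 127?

3

(24/127) = -1 → non-residue.
(33/127) = -1 → non-residue.
(44/127) = +1 → QR.
(98/127) = +1 → QR.
(120/127) = +1 → QR.
Total quadratic residues among the 5: 3.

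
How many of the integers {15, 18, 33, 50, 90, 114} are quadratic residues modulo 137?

(15/137) = +1 → QR.
(18/137) = +1 → QR.
(33/137) = -1 → non-residue.
(50/137) = +1 → QR.
(90/137) = -1 → non-residue.
(114/137) = -1 → non-residue.
Total quadratic residues among the 6: 3.

3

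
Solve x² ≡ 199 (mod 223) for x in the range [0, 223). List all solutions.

83, 140

Since 223 ≡ 3 (mod 4), a square root of 199 is 199^((223+1)/4) = 199^56 mod 223.
Repeated squaring: 199^2≡130, 199^4≡175, 199^8≡74, 199^16≡124, 199^32≡212 (mod 223).
199^56 = 199^(32+16+8) ≡ 83 (mod 223).
Check: 83² = 6889 ≡ 199 (mod 223). The two roots are 83 and 140.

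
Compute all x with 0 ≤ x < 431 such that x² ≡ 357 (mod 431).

Since 431 ≡ 3 (mod 4), a square root of 357 is 357^((431+1)/4) = 357^108 mod 431.
Repeated squaring: 357^2≡304, 357^4≡182, 357^8≡368, 357^16≡90, 357^32≡342, 357^64≡163 (mod 431).
357^108 = 357^(64+32+8+4) ≡ 139 (mod 431).
Check: 139² = 19321 ≡ 357 (mod 431). The two roots are 139 and 292.

139, 292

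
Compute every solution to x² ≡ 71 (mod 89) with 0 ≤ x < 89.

89 ≡ 1 (mod 4), so we find a root by search.
Trying successive values, 31² = 961 ≡ 71 (mod 89). The other root is 89 − 31 = 58.

31, 58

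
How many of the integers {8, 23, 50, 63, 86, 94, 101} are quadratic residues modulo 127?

(8/127) = +1 → QR.
(23/127) = -1 → non-residue.
(50/127) = +1 → QR.
(63/127) = -1 → non-residue.
(86/127) = -1 → non-residue.
(94/127) = +1 → QR.
(101/127) = -1 → non-residue.
Total quadratic residues among the 7: 3.

3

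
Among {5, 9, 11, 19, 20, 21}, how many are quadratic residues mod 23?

(5/23) = -1 → non-residue.
(9/23) = +1 → QR.
(11/23) = -1 → non-residue.
(19/23) = -1 → non-residue.
(20/23) = -1 → non-residue.
(21/23) = -1 → non-residue.
Total quadratic residues among the 6: 1.

1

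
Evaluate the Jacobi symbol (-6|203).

1

First reduce: -6 ≡ 197 (mod 203).
Reciprocity: 197 ≡ 1 and 203 ≡ 3 (mod 4), so (197/203) = +(203/197).
Reduce top mod 197: now compute (6/197).
Pull out 2: since 197 ≡ 5 (mod 8), (2/197) = -1.
Reciprocity: 3 ≡ 3 and 197 ≡ 1 (mod 4), so (3/197) = +(197/3).
Reduce top mod 3: now compute (2/3).
Pull out 2: since 3 ≡ 3 (mod 8), (2/3) = -1.
Reached (1/3) = 1. Collecting the sign flips along the way, the symbol is +1.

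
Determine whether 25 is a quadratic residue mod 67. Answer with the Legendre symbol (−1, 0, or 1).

1

Reciprocity: 25 ≡ 1 and 67 ≡ 3 (mod 4), so (25/67) = +(67/25).
Reduce top mod 25: now compute (17/25).
Reciprocity: 17 ≡ 1 and 25 ≡ 1 (mod 4), so (17/25) = +(25/17).
Reduce top mod 17: now compute (8/17).
Pull out 2^3: since 17 ≡ 1 (mod 8), (2/17) = +1, so (2/17)^3 = +1.
Reached (1/17) = 1. Collecting the sign flips along the way, the symbol is +1.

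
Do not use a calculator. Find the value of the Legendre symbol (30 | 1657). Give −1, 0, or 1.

Pull out 2: since 1657 ≡ 1 (mod 8), (2/1657) = +1.
Reciprocity: 15 ≡ 3 and 1657 ≡ 1 (mod 4), so (15/1657) = +(1657/15).
Reduce top mod 15: now compute (7/15).
Reciprocity: 7 ≡ 3 and 15 ≡ 3 (mod 4), so (7/15) = −(15/7).
Reduce top mod 7: now compute (1/7).
Reached (1/7) = 1. Collecting the sign flips along the way, the symbol is -1.

-1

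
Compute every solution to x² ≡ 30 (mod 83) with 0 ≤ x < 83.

14, 69

Since 83 ≡ 3 (mod 4), a square root of 30 is 30^((83+1)/4) = 30^21 mod 83.
Repeated squaring: 30^2≡70, 30^4≡3, 30^8≡9, 30^16≡81 (mod 83).
30^21 = 30^(16+4+1) ≡ 69 (mod 83).
Check: 69² = 4761 ≡ 30 (mod 83). The two roots are 14 and 69.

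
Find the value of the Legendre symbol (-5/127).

1

First reduce: -5 ≡ 122 (mod 127).
Pull out 2: since 127 ≡ 7 (mod 8), (2/127) = +1.
Reciprocity: 61 ≡ 1 and 127 ≡ 3 (mod 4), so (61/127) = +(127/61).
Reduce top mod 61: now compute (5/61).
Reciprocity: 5 ≡ 1 and 61 ≡ 1 (mod 4), so (5/61) = +(61/5).
Reduce top mod 5: now compute (1/5).
Reached (1/5) = 1. Collecting the sign flips along the way, the symbol is +1.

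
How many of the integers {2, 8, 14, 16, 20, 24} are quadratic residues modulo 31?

(2/31) = +1 → QR.
(8/31) = +1 → QR.
(14/31) = +1 → QR.
(16/31) = +1 → QR.
(20/31) = +1 → QR.
(24/31) = -1 → non-residue.
Total quadratic residues among the 6: 5.

5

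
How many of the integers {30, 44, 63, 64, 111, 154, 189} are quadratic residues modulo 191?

(30/191) = +1 → QR.
(44/191) = -1 → non-residue.
(63/191) = -1 → non-residue.
(64/191) = +1 → QR.
(111/191) = -1 → non-residue.
(154/191) = +1 → QR.
(189/191) = -1 → non-residue.
Total quadratic residues among the 7: 3.

3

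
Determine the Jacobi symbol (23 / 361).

1

Reciprocity: 23 ≡ 3 and 361 ≡ 1 (mod 4), so (23/361) = +(361/23).
Reduce top mod 23: now compute (16/23).
Pull out 2^4: since 23 ≡ 7 (mod 8), (2/23) = +1, so (2/23)^4 = +1.
Reached (1/23) = 1. Collecting the sign flips along the way, the symbol is +1.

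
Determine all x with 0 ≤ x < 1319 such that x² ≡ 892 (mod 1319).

Since 1319 ≡ 3 (mod 4), a square root of 892 is 892^((1319+1)/4) = 892^330 mod 1319.
Repeated squaring: 892^2≡307, 892^4≡600, 892^8≡1232, 892^16≡974, 892^32≡315, 892^64≡300, 892^128≡308, 892^256≡1215 (mod 1319).
892^330 = 892^(256+64+8+2) ≡ 342 (mod 1319).
Check: 342² = 116964 ≡ 892 (mod 1319). The two roots are 342 and 977.

342, 977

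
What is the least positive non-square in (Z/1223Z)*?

(2/1223) = +1, so 2 is a residue.
(3/1223) = +1, so 3 is a residue.
(4/1223) = +1, so 4 is a residue.
(5/1223) = −1, so 5 is the smallest positive non-residue mod 1223.

5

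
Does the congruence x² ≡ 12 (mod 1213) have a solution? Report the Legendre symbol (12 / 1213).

1

Pull out 2^2: since 1213 ≡ 5 (mod 8), (2/1213) = -1, so (2/1213)^2 = +1.
Reciprocity: 3 ≡ 3 and 1213 ≡ 1 (mod 4), so (3/1213) = +(1213/3).
Reduce top mod 3: now compute (1/3).
Reached (1/3) = 1. Collecting the sign flips along the way, the symbol is +1.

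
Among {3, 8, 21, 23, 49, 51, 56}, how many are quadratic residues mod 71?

3

(3/71) = +1 → QR.
(8/71) = +1 → QR.
(21/71) = -1 → non-residue.
(23/71) = -1 → non-residue.
(49/71) = +1 → QR.
(51/71) = -1 → non-residue.
(56/71) = -1 → non-residue.
Total quadratic residues among the 7: 3.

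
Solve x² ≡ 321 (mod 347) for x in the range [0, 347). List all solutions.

Since 347 ≡ 3 (mod 4), a square root of 321 is 321^((347+1)/4) = 321^87 mod 347.
Repeated squaring: 321^2≡329, 321^4≡324, 321^8≡182, 321^16≡159, 321^32≡297, 321^64≡71 (mod 347).
321^87 = 321^(64+16+4+2+1) ≡ 93 (mod 347).
Check: 93² = 8649 ≡ 321 (mod 347). The two roots are 93 and 254.

93, 254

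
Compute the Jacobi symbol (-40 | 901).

First reduce: -40 ≡ 861 (mod 901).
Reciprocity: 861 ≡ 1 and 901 ≡ 1 (mod 4), so (861/901) = +(901/861).
Reduce top mod 861: now compute (40/861).
Pull out 2^3: since 861 ≡ 5 (mod 8), (2/861) = -1, so (2/861)^3 = -1.
Reciprocity: 5 ≡ 1 and 861 ≡ 1 (mod 4), so (5/861) = +(861/5).
Reduce top mod 5: now compute (1/5).
Reached (1/5) = 1. Collecting the sign flips along the way, the symbol is -1.

-1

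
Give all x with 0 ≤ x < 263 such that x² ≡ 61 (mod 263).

18, 245

Since 263 ≡ 3 (mod 4), a square root of 61 is 61^((263+1)/4) = 61^66 mod 263.
Repeated squaring: 61^2≡39, 61^4≡206, 61^8≡93, 61^16≡233, 61^32≡111, 61^64≡223 (mod 263).
61^66 = 61^(64+2) ≡ 18 (mod 263).
Check: 18² = 324 ≡ 61 (mod 263). The two roots are 18 and 245.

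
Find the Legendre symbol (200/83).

-1

First reduce: 200 ≡ 34 (mod 83).
Pull out 2: since 83 ≡ 3 (mod 8), (2/83) = -1.
Reciprocity: 17 ≡ 1 and 83 ≡ 3 (mod 4), so (17/83) = +(83/17).
Reduce top mod 17: now compute (15/17).
Reciprocity: 15 ≡ 3 and 17 ≡ 1 (mod 4), so (15/17) = +(17/15).
Reduce top mod 15: now compute (2/15).
Pull out 2: since 15 ≡ 7 (mod 8), (2/15) = +1.
Reached (1/15) = 1. Collecting the sign flips along the way, the symbol is -1.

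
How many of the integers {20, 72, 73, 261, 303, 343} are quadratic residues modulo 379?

1

(20/379) = +1 → QR.
(72/379) = -1 → non-residue.
(73/379) = -1 → non-residue.
(261/379) = -1 → non-residue.
(303/379) = -1 → non-residue.
(343/379) = -1 → non-residue.
Total quadratic residues among the 6: 1.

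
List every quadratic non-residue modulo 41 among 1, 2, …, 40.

Square k = 1,…,20 (k and 41−k give the same square):
1²=1, 2²=4, 3²=9, 4²=16, 5²=25, 6²=36, 7²≡8, 8²≡23, 9²≡40, 10²≡18, 11²≡39, 12²≡21, 13²≡5, 14²≡32, 15²≡20, 16²≡10, 17²≡2, 18²≡37, 19²≡33, 20²≡31 (mod 41).
The residues are {1, 2, 4, 5, 8, 9, 10, 16, 18, 20, 21, 23, 25, 31, 32, 33, 36, 37, 39, 40}; the non-residues are the remaining 20 nonzero classes.

3 6 7 11 12 13 14 15 17 19 22 24 26 27 28 29 30 34 35 38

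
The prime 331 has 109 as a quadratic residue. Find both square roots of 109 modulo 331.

Since 331 ≡ 3 (mod 4), a square root of 109 is 109^((331+1)/4) = 109^83 mod 331.
Repeated squaring: 109^2≡296, 109^4≡232, 109^8≡202, 109^16≡91, 109^32≡6, 109^64≡36 (mod 331).
109^83 = 109^(64+16+2+1) ≡ 289 (mod 331).
Check: 289² = 83521 ≡ 109 (mod 331). The two roots are 42 and 289.

42, 289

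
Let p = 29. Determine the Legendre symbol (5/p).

1

Reciprocity: 5 ≡ 1 and 29 ≡ 1 (mod 4), so (5/29) = +(29/5).
Reduce top mod 5: now compute (4/5).
Pull out 2^2: since 5 ≡ 5 (mod 8), (2/5) = -1, so (2/5)^2 = +1.
Reached (1/5) = 1. Collecting the sign flips along the way, the symbol is +1.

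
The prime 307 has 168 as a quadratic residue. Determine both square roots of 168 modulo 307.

Since 307 ≡ 3 (mod 4), a square root of 168 is 168^((307+1)/4) = 168^77 mod 307.
Repeated squaring: 168^2≡287, 168^4≡93, 168^8≡53, 168^16≡46, 168^32≡274, 168^64≡168 (mod 307).
168^77 = 168^(64+8+4+1) ≡ 274 (mod 307).
Check: 274² = 75076 ≡ 168 (mod 307). The two roots are 33 and 274.

33, 274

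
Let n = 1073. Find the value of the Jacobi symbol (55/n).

1

Reciprocity: 55 ≡ 3 and 1073 ≡ 1 (mod 4), so (55/1073) = +(1073/55).
Reduce top mod 55: now compute (28/55).
Pull out 2^2: since 55 ≡ 7 (mod 8), (2/55) = +1, so (2/55)^2 = +1.
Reciprocity: 7 ≡ 3 and 55 ≡ 3 (mod 4), so (7/55) = −(55/7).
Reduce top mod 7: now compute (6/7).
Pull out 2: since 7 ≡ 7 (mod 8), (2/7) = +1.
Reciprocity: 3 ≡ 3 and 7 ≡ 3 (mod 4), so (3/7) = −(7/3).
Reduce top mod 3: now compute (1/3).
Reached (1/3) = 1. Collecting the sign flips along the way, the symbol is +1.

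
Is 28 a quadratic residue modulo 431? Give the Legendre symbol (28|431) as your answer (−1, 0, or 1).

Pull out 2^2: since 431 ≡ 7 (mod 8), (2/431) = +1, so (2/431)^2 = +1.
Reciprocity: 7 ≡ 3 and 431 ≡ 3 (mod 4), so (7/431) = −(431/7).
Reduce top mod 7: now compute (4/7).
Pull out 2^2: since 7 ≡ 7 (mod 8), (2/7) = +1, so (2/7)^2 = +1.
Reached (1/7) = 1. Collecting the sign flips along the way, the symbol is -1.

-1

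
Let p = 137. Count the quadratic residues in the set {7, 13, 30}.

2

(7/137) = +1 → QR.
(13/137) = -1 → non-residue.
(30/137) = +1 → QR.
Total quadratic residues among the 3: 2.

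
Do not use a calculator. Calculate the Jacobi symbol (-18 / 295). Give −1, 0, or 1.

First reduce: -18 ≡ 277 (mod 295).
Reciprocity: 277 ≡ 1 and 295 ≡ 3 (mod 4), so (277/295) = +(295/277).
Reduce top mod 277: now compute (18/277).
Pull out 2: since 277 ≡ 5 (mod 8), (2/277) = -1.
Reciprocity: 9 ≡ 1 and 277 ≡ 1 (mod 4), so (9/277) = +(277/9).
Reduce top mod 9: now compute (7/9).
Reciprocity: 7 ≡ 3 and 9 ≡ 1 (mod 4), so (7/9) = +(9/7).
Reduce top mod 7: now compute (2/7).
Pull out 2: since 7 ≡ 7 (mod 8), (2/7) = +1.
Reached (1/7) = 1. Collecting the sign flips along the way, the symbol is -1.

-1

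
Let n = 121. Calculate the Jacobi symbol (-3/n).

First reduce: -3 ≡ 118 (mod 121).
Pull out 2: since 121 ≡ 1 (mod 8), (2/121) = +1.
Reciprocity: 59 ≡ 3 and 121 ≡ 1 (mod 4), so (59/121) = +(121/59).
Reduce top mod 59: now compute (3/59).
Reciprocity: 3 ≡ 3 and 59 ≡ 3 (mod 4), so (3/59) = −(59/3).
Reduce top mod 3: now compute (2/3).
Pull out 2: since 3 ≡ 3 (mod 8), (2/3) = -1.
Reached (1/3) = 1. Collecting the sign flips along the way, the symbol is +1.

1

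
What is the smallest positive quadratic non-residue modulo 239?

7

(2/239) = +1, so 2 is a residue.
(3/239) = +1, so 3 is a residue.
(4/239) = +1, so 4 is a residue.
(5/239) = +1, so 5 is a residue.
(6/239) = +1, so 6 is a residue.
(7/239) = −1, so 7 is the smallest positive non-residue mod 239.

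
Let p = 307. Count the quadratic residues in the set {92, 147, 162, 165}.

(92/307) = -1 → non-residue.
(147/307) = -1 → non-residue.
(162/307) = -1 → non-residue.
(165/307) = +1 → QR.
Total quadratic residues among the 4: 1.

1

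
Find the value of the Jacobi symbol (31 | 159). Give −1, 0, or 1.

-1

Reciprocity: 31 ≡ 3 and 159 ≡ 3 (mod 4), so (31/159) = −(159/31).
Reduce top mod 31: now compute (4/31).
Pull out 2^2: since 31 ≡ 7 (mod 8), (2/31) = +1, so (2/31)^2 = +1.
Reached (1/31) = 1. Collecting the sign flips along the way, the symbol is -1.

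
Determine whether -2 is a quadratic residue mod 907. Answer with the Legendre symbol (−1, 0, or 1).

1

First reduce: -2 ≡ 905 (mod 907).
Reciprocity: 905 ≡ 1 and 907 ≡ 3 (mod 4), so (905/907) = +(907/905).
Reduce top mod 905: now compute (2/905).
Pull out 2: since 905 ≡ 1 (mod 8), (2/905) = +1.
Reached (1/905) = 1. Collecting the sign flips along the way, the symbol is +1.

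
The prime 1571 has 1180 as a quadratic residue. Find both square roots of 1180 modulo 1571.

Since 1571 ≡ 3 (mod 4), a square root of 1180 is 1180^((1571+1)/4) = 1180^393 mod 1571.
Repeated squaring: 1180^2≡494, 1180^4≡531, 1180^8≡752, 1180^16≡1515, 1180^32≡1565, 1180^64≡36, 1180^128≡1296, 1180^256≡217 (mod 1571).
1180^393 = 1180^(256+128+8+1) ≡ 419 (mod 1571).
Check: 419² = 175561 ≡ 1180 (mod 1571). The two roots are 419 and 1152.

419, 1152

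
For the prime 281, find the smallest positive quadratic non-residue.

3

(2/281) = +1, so 2 is a residue.
(3/281) = −1, so 3 is the smallest positive non-residue mod 281.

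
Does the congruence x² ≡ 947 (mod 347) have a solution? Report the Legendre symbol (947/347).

-1

First reduce: 947 ≡ 253 (mod 347).
Reciprocity: 253 ≡ 1 and 347 ≡ 3 (mod 4), so (253/347) = +(347/253).
Reduce top mod 253: now compute (94/253).
Pull out 2: since 253 ≡ 5 (mod 8), (2/253) = -1.
Reciprocity: 47 ≡ 3 and 253 ≡ 1 (mod 4), so (47/253) = +(253/47).
Reduce top mod 47: now compute (18/47).
Pull out 2: since 47 ≡ 7 (mod 8), (2/47) = +1.
Reciprocity: 9 ≡ 1 and 47 ≡ 3 (mod 4), so (9/47) = +(47/9).
Reduce top mod 9: now compute (2/9).
Pull out 2: since 9 ≡ 1 (mod 8), (2/9) = +1.
Reached (1/9) = 1. Collecting the sign flips along the way, the symbol is -1.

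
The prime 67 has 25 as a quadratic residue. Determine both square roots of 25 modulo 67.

Since 67 ≡ 3 (mod 4), a square root of 25 is 25^((67+1)/4) = 25^17 mod 67.
Repeated squaring: 25^2≡22, 25^4≡15, 25^8≡24, 25^16≡40 (mod 67).
25^17 = 25^(16+1) ≡ 62 (mod 67).
Check: 62² = 3844 ≡ 25 (mod 67). The two roots are 5 and 62.

5, 62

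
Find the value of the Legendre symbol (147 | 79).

First reduce: 147 ≡ 68 (mod 79).
Pull out 2^2: since 79 ≡ 7 (mod 8), (2/79) = +1, so (2/79)^2 = +1.
Reciprocity: 17 ≡ 1 and 79 ≡ 3 (mod 4), so (17/79) = +(79/17).
Reduce top mod 17: now compute (11/17).
Reciprocity: 11 ≡ 3 and 17 ≡ 1 (mod 4), so (11/17) = +(17/11).
Reduce top mod 11: now compute (6/11).
Pull out 2: since 11 ≡ 3 (mod 8), (2/11) = -1.
Reciprocity: 3 ≡ 3 and 11 ≡ 3 (mod 4), so (3/11) = −(11/3).
Reduce top mod 3: now compute (2/3).
Pull out 2: since 3 ≡ 3 (mod 8), (2/3) = -1.
Reached (1/3) = 1. Collecting the sign flips along the way, the symbol is -1.

-1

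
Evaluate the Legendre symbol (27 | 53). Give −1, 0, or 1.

-1

Reciprocity: 27 ≡ 3 and 53 ≡ 1 (mod 4), so (27/53) = +(53/27).
Reduce top mod 27: now compute (26/27).
Pull out 2: since 27 ≡ 3 (mod 8), (2/27) = -1.
Reciprocity: 13 ≡ 1 and 27 ≡ 3 (mod 4), so (13/27) = +(27/13).
Reduce top mod 13: now compute (1/13).
Reached (1/13) = 1. Collecting the sign flips along the way, the symbol is -1.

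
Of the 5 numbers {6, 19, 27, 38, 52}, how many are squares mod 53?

(6/53) = +1 → QR.
(19/53) = -1 → non-residue.
(27/53) = -1 → non-residue.
(38/53) = +1 → QR.
(52/53) = +1 → QR.
Total quadratic residues among the 5: 3.

3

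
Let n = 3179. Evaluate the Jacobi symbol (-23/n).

-1

First reduce: -23 ≡ 3156 (mod 3179).
Pull out 2^2: since 3179 ≡ 3 (mod 8), (2/3179) = -1, so (2/3179)^2 = +1.
Reciprocity: 789 ≡ 1 and 3179 ≡ 3 (mod 4), so (789/3179) = +(3179/789).
Reduce top mod 789: now compute (23/789).
Reciprocity: 23 ≡ 3 and 789 ≡ 1 (mod 4), so (23/789) = +(789/23).
Reduce top mod 23: now compute (7/23).
Reciprocity: 7 ≡ 3 and 23 ≡ 3 (mod 4), so (7/23) = −(23/7).
Reduce top mod 7: now compute (2/7).
Pull out 2: since 7 ≡ 7 (mod 8), (2/7) = +1.
Reached (1/7) = 1. Collecting the sign flips along the way, the symbol is -1.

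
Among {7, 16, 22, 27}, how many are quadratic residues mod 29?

3

(7/29) = +1 → QR.
(16/29) = +1 → QR.
(22/29) = +1 → QR.
(27/29) = -1 → non-residue.
Total quadratic residues among the 4: 3.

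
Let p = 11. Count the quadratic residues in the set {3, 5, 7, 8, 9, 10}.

3

(3/11) = +1 → QR.
(5/11) = +1 → QR.
(7/11) = -1 → non-residue.
(8/11) = -1 → non-residue.
(9/11) = +1 → QR.
(10/11) = -1 → non-residue.
Total quadratic residues among the 6: 3.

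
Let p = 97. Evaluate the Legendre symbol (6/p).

1

Pull out 2: since 97 ≡ 1 (mod 8), (2/97) = +1.
Reciprocity: 3 ≡ 3 and 97 ≡ 1 (mod 4), so (3/97) = +(97/3).
Reduce top mod 3: now compute (1/3).
Reached (1/3) = 1. Collecting the sign flips along the way, the symbol is +1.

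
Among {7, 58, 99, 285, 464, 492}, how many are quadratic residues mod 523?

4

(7/523) = +1 → QR.
(58/523) = -1 → non-residue.
(99/523) = +1 → QR.
(285/523) = +1 → QR.
(464/523) = +1 → QR.
(492/523) = -1 → non-residue.
Total quadratic residues among the 6: 4.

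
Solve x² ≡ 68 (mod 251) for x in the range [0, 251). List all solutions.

Since 251 ≡ 3 (mod 4), a square root of 68 is 68^((251+1)/4) = 68^63 mod 251.
Repeated squaring: 68^2≡106, 68^4≡192, 68^8≡218, 68^16≡85, 68^32≡197 (mod 251).
68^63 = 68^(32+16+8+4+2+1) ≡ 161 (mod 251).
Check: 161² = 25921 ≡ 68 (mod 251). The two roots are 90 and 161.

90, 161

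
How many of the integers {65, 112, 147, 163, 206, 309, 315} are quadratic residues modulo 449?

(65/449) = -1 → non-residue.
(112/449) = +1 → QR.
(147/449) = -1 → non-residue.
(163/449) = -1 → non-residue.
(206/449) = -1 → non-residue.
(309/449) = +1 → QR.
(315/449) = +1 → QR.
Total quadratic residues among the 7: 3.

3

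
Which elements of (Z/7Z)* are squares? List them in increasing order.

1,2,4

Square k = 1,…,3 (k and 7−k give the same square):
1²=1, 2²=4, 3²≡2 (mod 7).
So the quadratic residues mod 7 are {1, 2, 4}.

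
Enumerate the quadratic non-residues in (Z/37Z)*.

Square k = 1,…,18 (k and 37−k give the same square):
1²=1, 2²=4, 3²=9, 4²=16, 5²=25, 6²=36, 7²≡12, 8²≡27, 9²≡7, 10²≡26, 11²≡10, 12²≡33, 13²≡21, 14²≡11, 15²≡3, 16²≡34, 17²≡30, 18²≡28 (mod 37).
The residues are {1, 3, 4, 7, 9, 10, 11, 12, 16, 21, 25, 26, 27, 28, 30, 33, 34, 36}; the non-residues are the remaining 18 nonzero classes.

2 5 6 8 13 14 15 17 18 19 20 22 23 24 29 31 32 35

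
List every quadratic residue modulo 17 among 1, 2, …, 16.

Square k = 1,…,8 (k and 17−k give the same square):
1²=1, 2²=4, 3²=9, 4²=16, 5²≡8, 6²≡2, 7²≡15, 8²≡13 (mod 17).
So the quadratic residues mod 17 are {1, 2, 4, 8, 9, 13, 15, 16}.

1, 2, 4, 8, 9, 13, 15, 16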